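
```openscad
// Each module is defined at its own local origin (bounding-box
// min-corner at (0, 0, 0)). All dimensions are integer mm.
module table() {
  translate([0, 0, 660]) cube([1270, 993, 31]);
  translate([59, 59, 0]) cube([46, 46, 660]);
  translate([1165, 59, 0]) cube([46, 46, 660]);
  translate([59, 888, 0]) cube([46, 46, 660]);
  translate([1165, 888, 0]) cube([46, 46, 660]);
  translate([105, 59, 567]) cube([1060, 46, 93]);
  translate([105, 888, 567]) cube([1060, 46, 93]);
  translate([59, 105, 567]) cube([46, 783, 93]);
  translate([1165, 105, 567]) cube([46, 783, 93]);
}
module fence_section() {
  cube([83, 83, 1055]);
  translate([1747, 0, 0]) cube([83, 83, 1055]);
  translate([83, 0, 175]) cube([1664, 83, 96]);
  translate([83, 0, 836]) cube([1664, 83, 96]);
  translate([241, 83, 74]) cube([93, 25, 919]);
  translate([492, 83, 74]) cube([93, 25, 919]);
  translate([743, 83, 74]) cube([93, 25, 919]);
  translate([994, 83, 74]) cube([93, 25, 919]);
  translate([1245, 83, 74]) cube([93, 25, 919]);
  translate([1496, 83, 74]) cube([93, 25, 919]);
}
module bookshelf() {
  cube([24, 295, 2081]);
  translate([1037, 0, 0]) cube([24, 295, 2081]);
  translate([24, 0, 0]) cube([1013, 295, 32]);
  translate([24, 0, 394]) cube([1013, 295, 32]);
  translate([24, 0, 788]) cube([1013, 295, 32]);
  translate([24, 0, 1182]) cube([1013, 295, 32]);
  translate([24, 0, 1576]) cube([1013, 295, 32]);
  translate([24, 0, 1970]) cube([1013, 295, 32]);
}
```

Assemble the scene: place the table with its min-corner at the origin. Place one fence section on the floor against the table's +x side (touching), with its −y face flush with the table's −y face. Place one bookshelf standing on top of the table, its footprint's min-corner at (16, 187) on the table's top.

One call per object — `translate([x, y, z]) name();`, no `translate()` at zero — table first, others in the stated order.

table();
translate([1270, 0, 0]) fence_section();
translate([16, 187, 691]) bookshelf();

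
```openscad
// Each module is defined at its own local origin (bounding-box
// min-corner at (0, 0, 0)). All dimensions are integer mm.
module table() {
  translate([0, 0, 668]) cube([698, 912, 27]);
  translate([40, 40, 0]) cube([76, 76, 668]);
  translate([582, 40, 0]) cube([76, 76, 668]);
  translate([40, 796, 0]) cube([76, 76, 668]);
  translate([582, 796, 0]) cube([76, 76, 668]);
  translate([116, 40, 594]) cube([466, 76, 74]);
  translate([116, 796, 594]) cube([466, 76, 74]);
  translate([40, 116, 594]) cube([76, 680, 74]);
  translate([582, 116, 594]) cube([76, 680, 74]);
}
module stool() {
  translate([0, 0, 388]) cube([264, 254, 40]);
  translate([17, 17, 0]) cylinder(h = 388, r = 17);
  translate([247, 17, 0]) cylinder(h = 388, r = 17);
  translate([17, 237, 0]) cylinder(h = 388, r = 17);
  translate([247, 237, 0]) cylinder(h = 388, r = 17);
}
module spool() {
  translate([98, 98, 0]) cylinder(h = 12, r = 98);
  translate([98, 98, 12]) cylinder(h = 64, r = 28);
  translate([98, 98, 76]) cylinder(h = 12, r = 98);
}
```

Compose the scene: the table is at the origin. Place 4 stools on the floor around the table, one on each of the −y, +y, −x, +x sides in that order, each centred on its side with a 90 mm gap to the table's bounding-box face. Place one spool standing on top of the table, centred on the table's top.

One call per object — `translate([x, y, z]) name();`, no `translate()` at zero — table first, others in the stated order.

table();
translate([217, -344, 0]) stool();
translate([217, 1002, 0]) stool();
translate([-354, 329, 0]) stool();
translate([788, 329, 0]) stool();
translate([251, 358, 695]) spool();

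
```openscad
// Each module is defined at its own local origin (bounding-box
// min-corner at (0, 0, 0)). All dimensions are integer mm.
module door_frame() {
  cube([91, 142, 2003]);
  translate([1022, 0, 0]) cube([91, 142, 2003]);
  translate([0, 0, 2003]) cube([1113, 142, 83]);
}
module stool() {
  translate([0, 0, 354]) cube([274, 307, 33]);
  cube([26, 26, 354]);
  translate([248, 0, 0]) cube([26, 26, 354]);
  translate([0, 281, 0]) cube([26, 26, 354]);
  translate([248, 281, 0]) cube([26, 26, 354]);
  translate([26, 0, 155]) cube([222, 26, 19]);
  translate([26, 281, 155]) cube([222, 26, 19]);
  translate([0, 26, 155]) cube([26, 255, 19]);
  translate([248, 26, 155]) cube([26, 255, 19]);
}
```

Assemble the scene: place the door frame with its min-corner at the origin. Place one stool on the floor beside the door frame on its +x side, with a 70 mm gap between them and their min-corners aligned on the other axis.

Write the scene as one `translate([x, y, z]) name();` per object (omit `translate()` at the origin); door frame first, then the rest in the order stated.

door_frame();
translate([1183, 0, 0]) stool();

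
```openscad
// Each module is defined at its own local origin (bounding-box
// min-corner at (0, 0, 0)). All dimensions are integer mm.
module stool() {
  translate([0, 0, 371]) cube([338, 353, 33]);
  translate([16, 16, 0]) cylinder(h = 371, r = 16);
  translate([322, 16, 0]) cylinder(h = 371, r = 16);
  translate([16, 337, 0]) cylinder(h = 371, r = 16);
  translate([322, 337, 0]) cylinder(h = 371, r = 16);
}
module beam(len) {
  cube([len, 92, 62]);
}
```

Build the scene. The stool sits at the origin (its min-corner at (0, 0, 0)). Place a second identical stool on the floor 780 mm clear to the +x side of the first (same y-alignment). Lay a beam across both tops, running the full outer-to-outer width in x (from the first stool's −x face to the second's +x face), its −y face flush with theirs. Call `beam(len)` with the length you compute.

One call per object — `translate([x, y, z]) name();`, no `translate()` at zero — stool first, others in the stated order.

stool();
translate([1118, 0, 0]) stool();
translate([0, 0, 404]) beam(1456);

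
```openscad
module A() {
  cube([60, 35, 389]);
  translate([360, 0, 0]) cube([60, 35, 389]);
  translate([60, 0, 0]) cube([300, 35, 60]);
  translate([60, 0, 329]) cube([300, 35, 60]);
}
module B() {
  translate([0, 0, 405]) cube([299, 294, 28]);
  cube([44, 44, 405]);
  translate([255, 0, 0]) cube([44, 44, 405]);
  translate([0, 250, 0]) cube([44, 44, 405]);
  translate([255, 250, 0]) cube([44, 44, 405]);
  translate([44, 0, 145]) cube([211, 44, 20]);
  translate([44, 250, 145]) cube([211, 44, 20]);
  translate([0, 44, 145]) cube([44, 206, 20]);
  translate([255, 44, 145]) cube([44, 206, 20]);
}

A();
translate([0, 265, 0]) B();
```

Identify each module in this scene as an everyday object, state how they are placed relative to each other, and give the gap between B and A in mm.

A is a picture frame. B is a stool. The stool is on the floor beside the picture frame on its +y side. The gap between the stool and the picture frame is 230 mm.

The stool's nearest face is 230 mm from the picture frame's +y face.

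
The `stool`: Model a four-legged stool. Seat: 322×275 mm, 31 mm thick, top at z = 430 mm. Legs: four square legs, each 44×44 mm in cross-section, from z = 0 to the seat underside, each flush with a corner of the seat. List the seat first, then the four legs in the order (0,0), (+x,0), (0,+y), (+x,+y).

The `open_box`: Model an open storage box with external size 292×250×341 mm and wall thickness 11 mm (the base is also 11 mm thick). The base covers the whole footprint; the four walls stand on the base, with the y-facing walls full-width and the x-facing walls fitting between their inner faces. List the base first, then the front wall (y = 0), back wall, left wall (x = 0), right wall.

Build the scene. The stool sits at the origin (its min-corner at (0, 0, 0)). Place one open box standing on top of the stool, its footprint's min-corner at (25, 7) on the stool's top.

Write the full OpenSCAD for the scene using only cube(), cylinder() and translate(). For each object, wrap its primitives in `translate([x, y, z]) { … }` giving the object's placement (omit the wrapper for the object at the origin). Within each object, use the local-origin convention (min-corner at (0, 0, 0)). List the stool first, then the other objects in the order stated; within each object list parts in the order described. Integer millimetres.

translate([0, 0, 399]) cube([322, 275, 31]);
cube([44, 44, 399]);
translate([278, 0, 0]) cube([44, 44, 399]);
translate([0, 231, 0]) cube([44, 44, 399]);
translate([278, 231, 0]) cube([44, 44, 399]);
translate([25, 7, 430]) {
  cube([292, 250, 11]);
  translate([0, 0, 11]) cube([292, 11, 330]);
  translate([0, 239, 11]) cube([292, 11, 330]);
  translate([0, 11, 11]) cube([11, 228, 330]);
  translate([281, 11, 11]) cube([11, 228, 330]);
}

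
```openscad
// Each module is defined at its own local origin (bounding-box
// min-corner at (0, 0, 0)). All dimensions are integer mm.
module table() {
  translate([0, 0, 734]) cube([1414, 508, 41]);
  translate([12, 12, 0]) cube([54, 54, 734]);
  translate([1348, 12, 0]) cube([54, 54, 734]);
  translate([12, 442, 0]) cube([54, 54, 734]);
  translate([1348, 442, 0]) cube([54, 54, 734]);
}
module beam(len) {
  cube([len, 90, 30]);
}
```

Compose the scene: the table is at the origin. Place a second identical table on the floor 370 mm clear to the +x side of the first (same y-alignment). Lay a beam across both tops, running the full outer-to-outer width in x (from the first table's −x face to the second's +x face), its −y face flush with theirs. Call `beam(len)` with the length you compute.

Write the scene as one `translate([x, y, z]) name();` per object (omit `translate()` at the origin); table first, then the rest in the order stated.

table();
translate([1784, 0, 0]) table();
translate([0, 0, 775]) beam(3198);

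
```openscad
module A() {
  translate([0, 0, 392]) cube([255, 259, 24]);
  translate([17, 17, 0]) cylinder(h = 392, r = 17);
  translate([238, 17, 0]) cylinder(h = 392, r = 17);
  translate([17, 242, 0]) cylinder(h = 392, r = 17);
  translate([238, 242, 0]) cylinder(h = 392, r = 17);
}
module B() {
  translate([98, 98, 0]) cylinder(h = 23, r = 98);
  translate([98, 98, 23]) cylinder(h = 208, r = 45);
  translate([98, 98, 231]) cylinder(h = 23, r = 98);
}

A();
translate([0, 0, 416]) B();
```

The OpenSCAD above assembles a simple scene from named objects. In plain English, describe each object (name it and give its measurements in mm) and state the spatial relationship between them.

A is a four-legged stool. The seat is 255×259 mm, 24 mm thick, top at z = 416 mm. It stands on four round legs, each 34 mm in diameter, from z = 0 to the seat underside, each leg's axis is inset half a diameter from the nearest pair of seat edges (so the leg's bounding box is flush with the corner).

B is a spool: two coaxial disc flanges of radius 98 mm and thickness 23 mm, joined by a core cylinder of radius 45 mm and height 208 mm. The lower flange rests on z = 0 and the three cylinders share a vertical axis.

The spool is on top of the stool.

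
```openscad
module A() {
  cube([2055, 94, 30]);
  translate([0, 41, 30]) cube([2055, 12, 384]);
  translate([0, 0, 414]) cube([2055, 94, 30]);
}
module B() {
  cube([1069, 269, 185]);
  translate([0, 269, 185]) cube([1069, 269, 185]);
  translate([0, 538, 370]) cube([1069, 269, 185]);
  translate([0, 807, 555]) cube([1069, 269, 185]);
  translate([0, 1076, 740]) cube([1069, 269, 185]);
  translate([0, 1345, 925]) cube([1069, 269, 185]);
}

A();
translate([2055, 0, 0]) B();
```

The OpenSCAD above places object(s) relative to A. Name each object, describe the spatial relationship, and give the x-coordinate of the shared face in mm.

A is an I-beam. B is a staircase. The staircase is against the I-beam's +x side, with their −y faces flush. The x-coordinate of the shared face is 2055 mm.

The I-beam's +x face and the staircase's −x face are both at x = 2055 mm.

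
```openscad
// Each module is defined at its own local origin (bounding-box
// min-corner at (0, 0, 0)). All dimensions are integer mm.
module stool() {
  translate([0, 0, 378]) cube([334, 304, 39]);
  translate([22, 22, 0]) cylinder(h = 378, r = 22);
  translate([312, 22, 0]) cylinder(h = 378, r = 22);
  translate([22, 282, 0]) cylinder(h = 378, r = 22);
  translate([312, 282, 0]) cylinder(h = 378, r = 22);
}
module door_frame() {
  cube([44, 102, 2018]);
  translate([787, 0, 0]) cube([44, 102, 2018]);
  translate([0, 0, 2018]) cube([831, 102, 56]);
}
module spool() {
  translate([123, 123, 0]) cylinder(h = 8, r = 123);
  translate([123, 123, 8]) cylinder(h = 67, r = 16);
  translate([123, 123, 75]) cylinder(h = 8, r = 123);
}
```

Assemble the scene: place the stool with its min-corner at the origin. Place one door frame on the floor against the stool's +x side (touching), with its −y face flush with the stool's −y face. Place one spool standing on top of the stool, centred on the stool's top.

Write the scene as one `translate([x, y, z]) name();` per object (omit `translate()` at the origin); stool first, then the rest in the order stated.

stool();
translate([334, 0, 0]) door_frame();
translate([44, 29, 417]) spool();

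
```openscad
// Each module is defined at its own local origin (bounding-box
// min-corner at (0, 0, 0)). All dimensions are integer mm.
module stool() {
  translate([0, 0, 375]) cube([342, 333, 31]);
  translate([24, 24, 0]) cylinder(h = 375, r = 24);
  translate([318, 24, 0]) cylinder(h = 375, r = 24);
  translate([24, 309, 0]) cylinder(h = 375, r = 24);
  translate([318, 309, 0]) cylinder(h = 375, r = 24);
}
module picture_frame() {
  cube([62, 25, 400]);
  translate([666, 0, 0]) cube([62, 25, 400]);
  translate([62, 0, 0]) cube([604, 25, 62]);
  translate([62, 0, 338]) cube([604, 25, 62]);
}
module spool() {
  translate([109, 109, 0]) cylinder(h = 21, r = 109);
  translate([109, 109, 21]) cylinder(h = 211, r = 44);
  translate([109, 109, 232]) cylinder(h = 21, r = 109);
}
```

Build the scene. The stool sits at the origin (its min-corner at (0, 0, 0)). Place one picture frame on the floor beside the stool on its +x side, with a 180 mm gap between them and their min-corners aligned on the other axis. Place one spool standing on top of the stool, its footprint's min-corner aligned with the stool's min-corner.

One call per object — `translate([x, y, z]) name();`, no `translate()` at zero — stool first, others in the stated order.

stool();
translate([522, 0, 0]) picture_frame();
translate([0, 0, 406]) spool();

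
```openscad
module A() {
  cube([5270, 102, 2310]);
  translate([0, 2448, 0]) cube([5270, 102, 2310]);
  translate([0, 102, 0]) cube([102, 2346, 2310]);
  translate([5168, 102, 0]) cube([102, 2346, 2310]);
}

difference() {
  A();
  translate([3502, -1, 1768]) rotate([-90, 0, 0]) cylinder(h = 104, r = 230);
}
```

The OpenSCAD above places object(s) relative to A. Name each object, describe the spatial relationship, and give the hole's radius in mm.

The subtracted cylinder has r = 230 mm.

A is a house frame. The house frame has a circular hole through its front wall. The hole's radius is 230 mm.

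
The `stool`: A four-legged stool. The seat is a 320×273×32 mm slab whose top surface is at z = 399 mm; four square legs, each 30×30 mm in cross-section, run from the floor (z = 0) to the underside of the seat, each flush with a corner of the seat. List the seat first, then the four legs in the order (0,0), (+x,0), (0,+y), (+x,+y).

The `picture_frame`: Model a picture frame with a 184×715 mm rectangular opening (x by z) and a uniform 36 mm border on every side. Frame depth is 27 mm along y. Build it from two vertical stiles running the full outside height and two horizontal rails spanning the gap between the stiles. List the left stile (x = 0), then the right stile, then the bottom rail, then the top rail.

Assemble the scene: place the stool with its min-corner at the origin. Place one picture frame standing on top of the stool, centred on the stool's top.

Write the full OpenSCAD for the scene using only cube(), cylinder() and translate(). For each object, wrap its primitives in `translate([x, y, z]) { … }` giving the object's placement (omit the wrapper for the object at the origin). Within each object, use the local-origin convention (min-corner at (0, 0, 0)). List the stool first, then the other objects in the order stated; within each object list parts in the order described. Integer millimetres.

translate([0, 0, 367]) cube([320, 273, 32]);
cube([30, 30, 367]);
translate([290, 0, 0]) cube([30, 30, 367]);
translate([0, 243, 0]) cube([30, 30, 367]);
translate([290, 243, 0]) cube([30, 30, 367]);
translate([32, 123, 399]) {
  cube([36, 27, 787]);
  translate([220, 0, 0]) cube([36, 27, 787]);
  translate([36, 0, 0]) cube([184, 27, 36]);
  translate([36, 0, 751]) cube([184, 27, 36]);
}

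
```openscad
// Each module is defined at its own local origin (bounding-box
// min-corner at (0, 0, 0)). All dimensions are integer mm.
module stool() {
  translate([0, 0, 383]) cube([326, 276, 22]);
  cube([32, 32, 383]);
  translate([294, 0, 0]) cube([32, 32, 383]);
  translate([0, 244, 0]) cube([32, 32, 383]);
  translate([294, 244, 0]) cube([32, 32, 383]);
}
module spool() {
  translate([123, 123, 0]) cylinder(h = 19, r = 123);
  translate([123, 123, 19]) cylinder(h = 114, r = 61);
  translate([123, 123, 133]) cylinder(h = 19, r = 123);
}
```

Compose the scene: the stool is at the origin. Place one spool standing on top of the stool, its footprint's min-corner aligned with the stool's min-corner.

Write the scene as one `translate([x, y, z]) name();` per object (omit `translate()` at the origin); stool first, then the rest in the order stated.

stool();
translate([0, 0, 405]) spool();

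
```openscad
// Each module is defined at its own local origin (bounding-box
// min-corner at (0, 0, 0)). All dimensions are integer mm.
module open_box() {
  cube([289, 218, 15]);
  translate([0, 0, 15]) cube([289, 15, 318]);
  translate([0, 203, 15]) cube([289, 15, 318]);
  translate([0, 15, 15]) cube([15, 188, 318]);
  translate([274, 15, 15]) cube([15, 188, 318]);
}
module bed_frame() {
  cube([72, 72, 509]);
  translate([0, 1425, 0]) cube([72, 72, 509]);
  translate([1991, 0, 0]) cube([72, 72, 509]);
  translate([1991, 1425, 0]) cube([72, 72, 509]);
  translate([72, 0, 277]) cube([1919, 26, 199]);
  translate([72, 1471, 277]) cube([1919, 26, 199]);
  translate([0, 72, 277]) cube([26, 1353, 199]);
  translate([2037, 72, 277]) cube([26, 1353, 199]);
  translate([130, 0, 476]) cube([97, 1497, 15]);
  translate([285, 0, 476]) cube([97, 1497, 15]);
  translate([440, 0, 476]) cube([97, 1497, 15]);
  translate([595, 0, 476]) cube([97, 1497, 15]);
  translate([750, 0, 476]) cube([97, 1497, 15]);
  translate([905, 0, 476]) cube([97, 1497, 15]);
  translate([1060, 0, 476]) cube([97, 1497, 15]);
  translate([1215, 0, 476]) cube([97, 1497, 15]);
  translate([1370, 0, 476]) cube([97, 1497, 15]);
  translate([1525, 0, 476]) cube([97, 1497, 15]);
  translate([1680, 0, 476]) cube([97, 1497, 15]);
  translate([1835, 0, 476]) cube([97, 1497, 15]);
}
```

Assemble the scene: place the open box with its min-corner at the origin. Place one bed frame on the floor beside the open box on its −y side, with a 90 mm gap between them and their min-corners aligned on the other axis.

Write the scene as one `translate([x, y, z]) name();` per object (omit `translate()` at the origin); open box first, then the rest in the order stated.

open_box();
translate([0, -1587, 0]) bed_frame();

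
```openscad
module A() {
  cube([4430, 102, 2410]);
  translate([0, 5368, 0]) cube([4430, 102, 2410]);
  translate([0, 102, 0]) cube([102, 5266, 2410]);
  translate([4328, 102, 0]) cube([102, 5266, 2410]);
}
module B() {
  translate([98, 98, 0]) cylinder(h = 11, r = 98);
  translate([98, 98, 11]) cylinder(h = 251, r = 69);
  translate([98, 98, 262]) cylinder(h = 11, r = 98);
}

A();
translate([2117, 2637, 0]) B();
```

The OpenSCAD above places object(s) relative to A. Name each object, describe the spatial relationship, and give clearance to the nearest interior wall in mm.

Clearances: x = 2015, y = 2535; minimum 2015 mm.

A is a house frame. B is a spool. The spool sits inside the house frame, centred. The clearance to the nearest interior wall is 2015 mm.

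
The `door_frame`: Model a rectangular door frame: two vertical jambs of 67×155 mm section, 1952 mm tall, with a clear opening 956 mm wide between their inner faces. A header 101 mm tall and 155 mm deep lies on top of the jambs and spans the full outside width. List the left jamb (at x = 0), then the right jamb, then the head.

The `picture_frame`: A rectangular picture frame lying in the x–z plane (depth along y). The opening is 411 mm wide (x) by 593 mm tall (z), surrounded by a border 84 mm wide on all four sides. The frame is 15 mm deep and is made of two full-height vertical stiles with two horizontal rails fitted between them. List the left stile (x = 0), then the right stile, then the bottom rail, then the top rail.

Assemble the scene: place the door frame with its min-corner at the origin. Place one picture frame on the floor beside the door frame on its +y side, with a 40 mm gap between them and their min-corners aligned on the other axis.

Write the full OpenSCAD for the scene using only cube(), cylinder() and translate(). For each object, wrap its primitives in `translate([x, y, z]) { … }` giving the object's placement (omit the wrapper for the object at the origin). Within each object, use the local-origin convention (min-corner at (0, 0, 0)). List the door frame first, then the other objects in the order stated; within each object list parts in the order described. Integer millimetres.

cube([67, 155, 1952]);
translate([1023, 0, 0]) cube([67, 155, 1952]);
translate([0, 0, 1952]) cube([1090, 155, 101]);
translate([0, 195, 0]) {
  cube([84, 15, 761]);
  translate([495, 0, 0]) cube([84, 15, 761]);
  translate([84, 0, 0]) cube([411, 15, 84]);
  translate([84, 0, 677]) cube([411, 15, 84]);
}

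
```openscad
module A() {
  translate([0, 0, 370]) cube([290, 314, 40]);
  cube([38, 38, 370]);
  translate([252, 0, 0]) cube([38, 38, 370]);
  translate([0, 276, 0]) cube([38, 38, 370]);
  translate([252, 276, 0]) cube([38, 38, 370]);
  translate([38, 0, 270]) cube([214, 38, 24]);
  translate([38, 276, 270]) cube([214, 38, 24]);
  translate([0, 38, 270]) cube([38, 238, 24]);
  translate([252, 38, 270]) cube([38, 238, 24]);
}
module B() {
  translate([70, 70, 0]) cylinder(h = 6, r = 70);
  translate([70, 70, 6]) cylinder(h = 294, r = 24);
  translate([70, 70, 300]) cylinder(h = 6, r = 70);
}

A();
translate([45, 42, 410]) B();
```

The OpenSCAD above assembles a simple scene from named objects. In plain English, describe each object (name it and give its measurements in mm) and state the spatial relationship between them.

A is a four-legged stool. The seat is 290×314 mm, 40 mm thick, top at z = 410 mm. It stands on four square legs, each 38×38 mm in cross-section, from z = 0 to the seat underside, each flush with a corner of the seat. Four stretchers, 38 mm wide and 24 mm tall, connect adjacent legs with their undersides at z = 270 mm, each running between the inner faces of the legs it joins and aligned with the legs' outer faces on the other axis.

B is a spool: two coaxial disc flanges of radius 70 mm and thickness 6 mm, joined by a core cylinder of radius 24 mm and height 294 mm. The lower flange rests on z = 0 and the three cylinders share a vertical axis.

The spool is on top of the stool.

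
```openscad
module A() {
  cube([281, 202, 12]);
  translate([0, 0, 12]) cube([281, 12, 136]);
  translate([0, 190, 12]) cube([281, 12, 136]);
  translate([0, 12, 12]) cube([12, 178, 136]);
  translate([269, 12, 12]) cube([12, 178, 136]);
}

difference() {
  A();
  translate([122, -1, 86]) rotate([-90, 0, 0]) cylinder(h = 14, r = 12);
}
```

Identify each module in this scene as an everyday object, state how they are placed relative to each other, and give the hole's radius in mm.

A is an open box. The open box has a circular hole through its front wall. The hole's radius is 12 mm.

The subtracted cylinder has r = 12 mm.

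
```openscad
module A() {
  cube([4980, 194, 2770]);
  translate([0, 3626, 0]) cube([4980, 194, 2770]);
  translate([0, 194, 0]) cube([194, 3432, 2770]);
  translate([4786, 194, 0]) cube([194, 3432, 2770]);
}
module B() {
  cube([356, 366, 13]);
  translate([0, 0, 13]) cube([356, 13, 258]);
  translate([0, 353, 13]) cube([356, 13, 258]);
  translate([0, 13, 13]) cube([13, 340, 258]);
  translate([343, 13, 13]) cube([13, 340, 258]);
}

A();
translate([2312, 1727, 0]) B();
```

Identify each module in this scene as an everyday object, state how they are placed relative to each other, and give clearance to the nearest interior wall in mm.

Clearances: x = 2118, y = 1533; minimum 1533 mm.

A is a house frame. B is an open box. The open box sits inside the house frame, centred. The clearance to the nearest interior wall is 1533 mm.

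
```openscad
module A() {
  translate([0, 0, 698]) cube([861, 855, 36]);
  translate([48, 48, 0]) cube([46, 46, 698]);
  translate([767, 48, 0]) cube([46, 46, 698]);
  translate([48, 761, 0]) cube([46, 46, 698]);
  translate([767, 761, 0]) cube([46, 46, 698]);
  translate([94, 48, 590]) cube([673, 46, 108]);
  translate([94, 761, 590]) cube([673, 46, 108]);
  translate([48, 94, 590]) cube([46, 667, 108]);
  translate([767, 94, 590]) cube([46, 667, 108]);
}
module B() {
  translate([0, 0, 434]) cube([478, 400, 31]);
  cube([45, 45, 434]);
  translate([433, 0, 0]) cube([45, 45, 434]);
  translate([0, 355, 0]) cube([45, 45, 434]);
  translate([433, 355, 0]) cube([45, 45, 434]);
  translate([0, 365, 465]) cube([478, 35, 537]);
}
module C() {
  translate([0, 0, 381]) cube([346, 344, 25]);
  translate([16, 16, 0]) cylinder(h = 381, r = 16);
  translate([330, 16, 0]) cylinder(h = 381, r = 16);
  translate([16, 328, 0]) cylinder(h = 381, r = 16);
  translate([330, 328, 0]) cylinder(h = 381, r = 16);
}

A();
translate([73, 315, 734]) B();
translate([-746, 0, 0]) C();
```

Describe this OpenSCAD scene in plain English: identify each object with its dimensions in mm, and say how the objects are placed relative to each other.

A is a table with a 861×855 mm rectangular top, 36 mm thick, top surface at z = 734 mm, supported by four 46×46 mm square legs, each inset 48 mm from the nearest pair of top edges, running from the floor. Four apron rails, 46 mm thick and 108 mm tall, run between adjacent legs with their top edges flush with the underside of the top and their outer faces flush with the legs' outer faces.

B is a chair. The seat is a 478×400×31 mm slab with its top at z = 465 mm, on four 45×45 mm corner legs (flush with the seat edges, standing on z = 0). A flat backrest 35 mm thick, 537 mm tall, spans the full seat width and rises from the seat top along its +y edge, rear face flush with the rear of the seat.

C is a four-legged stool. The seat is a 346×344×25 mm slab whose top surface is at z = 406 mm; four round legs, each 32 mm in diameter, run from the floor (z = 0) to the underside of the seat, each leg's axis is inset half a diameter from the nearest pair of seat edges (so the leg's bounding box is flush with the corner).

The chair is on top of the table. The stool is on the floor beside the table on its −x side.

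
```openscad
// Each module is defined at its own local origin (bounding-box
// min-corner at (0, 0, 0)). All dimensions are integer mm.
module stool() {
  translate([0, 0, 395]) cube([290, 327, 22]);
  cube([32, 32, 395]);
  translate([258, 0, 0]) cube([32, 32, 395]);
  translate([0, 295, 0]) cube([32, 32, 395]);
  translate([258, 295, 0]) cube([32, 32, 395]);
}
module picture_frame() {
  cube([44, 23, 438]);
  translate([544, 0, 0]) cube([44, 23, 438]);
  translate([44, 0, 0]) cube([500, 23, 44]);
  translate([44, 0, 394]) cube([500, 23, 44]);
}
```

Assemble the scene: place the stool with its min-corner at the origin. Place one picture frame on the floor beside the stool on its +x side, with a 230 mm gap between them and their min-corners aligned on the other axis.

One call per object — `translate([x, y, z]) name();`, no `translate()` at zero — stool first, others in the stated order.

stool();
translate([520, 0, 0]) picture_frame();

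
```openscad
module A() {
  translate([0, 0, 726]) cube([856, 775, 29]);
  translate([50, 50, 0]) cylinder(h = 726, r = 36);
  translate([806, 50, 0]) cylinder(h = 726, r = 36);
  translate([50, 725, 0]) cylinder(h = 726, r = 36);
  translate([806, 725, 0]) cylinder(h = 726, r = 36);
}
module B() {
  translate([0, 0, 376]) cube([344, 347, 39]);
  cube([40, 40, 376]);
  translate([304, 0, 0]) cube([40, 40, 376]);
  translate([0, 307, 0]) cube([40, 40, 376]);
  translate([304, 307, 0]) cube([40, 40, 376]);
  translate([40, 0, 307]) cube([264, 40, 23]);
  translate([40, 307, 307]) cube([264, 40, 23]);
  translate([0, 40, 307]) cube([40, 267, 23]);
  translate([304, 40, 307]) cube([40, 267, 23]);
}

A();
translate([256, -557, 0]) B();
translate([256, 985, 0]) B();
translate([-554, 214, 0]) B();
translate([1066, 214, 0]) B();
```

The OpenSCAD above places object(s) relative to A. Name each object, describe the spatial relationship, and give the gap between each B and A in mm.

A is a table. B is a stool. Four stools sit around the table at the −y, +y, −x, +x sides. The gap between each stool and the table is 210 mm.

Each stool's nearest face is 210 mm from the table's bounding box.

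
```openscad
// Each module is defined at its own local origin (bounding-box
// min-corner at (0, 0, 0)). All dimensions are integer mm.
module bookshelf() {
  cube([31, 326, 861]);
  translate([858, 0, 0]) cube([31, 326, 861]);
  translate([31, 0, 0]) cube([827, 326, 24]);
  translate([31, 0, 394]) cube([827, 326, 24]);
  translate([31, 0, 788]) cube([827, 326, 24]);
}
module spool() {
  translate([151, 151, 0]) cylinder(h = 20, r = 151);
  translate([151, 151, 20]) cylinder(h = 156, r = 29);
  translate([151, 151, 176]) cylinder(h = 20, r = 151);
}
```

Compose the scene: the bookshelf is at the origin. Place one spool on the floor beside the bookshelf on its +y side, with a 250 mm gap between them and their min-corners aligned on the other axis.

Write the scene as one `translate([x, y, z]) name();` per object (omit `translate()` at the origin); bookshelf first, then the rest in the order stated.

bookshelf();
translate([0, 576, 0]) spool();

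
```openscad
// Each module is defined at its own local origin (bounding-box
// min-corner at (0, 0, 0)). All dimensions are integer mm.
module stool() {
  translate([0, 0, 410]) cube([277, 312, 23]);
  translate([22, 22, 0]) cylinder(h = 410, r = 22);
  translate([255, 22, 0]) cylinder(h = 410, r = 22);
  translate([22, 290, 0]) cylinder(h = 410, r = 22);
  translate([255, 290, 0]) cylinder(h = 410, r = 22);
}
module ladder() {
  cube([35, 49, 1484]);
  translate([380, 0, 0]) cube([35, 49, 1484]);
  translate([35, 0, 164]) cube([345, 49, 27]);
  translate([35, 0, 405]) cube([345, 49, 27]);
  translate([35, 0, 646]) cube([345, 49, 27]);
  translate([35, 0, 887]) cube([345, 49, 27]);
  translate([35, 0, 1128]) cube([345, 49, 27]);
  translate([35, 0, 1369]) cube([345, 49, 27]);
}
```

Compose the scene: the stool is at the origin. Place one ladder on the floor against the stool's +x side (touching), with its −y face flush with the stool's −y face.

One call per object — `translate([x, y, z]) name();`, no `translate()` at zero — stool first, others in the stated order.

stool();
translate([277, 0, 0]) ladder();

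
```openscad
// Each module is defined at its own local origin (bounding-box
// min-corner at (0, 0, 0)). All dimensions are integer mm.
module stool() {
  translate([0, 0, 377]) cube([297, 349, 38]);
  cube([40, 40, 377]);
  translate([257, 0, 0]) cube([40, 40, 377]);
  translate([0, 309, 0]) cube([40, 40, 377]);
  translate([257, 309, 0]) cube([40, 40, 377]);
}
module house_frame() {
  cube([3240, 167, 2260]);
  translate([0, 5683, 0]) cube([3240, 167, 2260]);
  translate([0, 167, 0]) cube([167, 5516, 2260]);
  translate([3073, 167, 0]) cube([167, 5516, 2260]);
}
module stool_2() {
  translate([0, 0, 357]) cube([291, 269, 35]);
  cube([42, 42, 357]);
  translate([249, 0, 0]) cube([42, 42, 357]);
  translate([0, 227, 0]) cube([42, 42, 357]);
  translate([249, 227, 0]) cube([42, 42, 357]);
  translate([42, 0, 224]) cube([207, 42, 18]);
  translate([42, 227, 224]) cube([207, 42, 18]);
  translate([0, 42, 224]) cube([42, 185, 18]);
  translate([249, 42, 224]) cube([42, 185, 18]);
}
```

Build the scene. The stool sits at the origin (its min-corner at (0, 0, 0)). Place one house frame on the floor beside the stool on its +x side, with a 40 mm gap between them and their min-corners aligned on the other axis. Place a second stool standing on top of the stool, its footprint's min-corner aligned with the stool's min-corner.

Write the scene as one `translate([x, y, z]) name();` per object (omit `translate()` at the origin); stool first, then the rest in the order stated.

stool();
translate([337, 0, 0]) house_frame();
translate([0, 0, 415]) stool_2();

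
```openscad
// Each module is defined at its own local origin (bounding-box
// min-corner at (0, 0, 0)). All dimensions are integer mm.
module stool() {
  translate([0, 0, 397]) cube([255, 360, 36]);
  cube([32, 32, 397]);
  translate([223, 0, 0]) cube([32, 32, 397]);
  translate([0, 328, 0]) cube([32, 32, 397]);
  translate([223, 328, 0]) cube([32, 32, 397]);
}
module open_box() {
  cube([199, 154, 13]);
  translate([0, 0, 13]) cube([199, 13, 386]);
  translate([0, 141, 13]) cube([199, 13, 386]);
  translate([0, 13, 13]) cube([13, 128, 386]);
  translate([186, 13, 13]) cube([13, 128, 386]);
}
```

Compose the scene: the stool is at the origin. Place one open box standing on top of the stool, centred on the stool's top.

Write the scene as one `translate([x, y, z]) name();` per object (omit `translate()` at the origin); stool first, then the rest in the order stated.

stool();
translate([28, 103, 433]) open_box();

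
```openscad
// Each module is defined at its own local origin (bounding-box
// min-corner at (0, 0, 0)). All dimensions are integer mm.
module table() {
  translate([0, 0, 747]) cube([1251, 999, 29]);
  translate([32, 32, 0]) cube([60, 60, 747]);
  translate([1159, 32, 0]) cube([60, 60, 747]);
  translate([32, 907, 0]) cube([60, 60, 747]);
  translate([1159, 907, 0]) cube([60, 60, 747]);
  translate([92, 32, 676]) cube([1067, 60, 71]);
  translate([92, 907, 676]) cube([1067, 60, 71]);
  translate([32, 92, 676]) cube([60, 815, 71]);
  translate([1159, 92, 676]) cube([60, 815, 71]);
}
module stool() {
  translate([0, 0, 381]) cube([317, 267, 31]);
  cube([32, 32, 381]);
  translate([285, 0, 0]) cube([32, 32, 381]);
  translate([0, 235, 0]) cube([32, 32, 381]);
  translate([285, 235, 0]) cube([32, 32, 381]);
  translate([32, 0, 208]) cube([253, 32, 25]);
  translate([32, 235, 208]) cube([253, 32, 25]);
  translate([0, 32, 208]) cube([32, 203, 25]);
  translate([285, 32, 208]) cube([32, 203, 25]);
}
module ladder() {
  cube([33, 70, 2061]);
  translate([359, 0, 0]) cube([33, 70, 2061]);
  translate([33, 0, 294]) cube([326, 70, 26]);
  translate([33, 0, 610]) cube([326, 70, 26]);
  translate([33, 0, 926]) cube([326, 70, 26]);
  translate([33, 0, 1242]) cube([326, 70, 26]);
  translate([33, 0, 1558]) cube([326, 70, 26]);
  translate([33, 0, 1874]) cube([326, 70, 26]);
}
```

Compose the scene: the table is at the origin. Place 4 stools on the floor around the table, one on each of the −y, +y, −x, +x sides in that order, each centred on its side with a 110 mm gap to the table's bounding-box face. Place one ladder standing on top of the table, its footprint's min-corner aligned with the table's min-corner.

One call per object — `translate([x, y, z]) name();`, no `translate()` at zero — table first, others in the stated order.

table();
translate([467, -377, 0]) stool();
translate([467, 1109, 0]) stool();
translate([-427, 366, 0]) stool();
translate([1361, 366, 0]) stool();
translate([0, 0, 776]) ladder();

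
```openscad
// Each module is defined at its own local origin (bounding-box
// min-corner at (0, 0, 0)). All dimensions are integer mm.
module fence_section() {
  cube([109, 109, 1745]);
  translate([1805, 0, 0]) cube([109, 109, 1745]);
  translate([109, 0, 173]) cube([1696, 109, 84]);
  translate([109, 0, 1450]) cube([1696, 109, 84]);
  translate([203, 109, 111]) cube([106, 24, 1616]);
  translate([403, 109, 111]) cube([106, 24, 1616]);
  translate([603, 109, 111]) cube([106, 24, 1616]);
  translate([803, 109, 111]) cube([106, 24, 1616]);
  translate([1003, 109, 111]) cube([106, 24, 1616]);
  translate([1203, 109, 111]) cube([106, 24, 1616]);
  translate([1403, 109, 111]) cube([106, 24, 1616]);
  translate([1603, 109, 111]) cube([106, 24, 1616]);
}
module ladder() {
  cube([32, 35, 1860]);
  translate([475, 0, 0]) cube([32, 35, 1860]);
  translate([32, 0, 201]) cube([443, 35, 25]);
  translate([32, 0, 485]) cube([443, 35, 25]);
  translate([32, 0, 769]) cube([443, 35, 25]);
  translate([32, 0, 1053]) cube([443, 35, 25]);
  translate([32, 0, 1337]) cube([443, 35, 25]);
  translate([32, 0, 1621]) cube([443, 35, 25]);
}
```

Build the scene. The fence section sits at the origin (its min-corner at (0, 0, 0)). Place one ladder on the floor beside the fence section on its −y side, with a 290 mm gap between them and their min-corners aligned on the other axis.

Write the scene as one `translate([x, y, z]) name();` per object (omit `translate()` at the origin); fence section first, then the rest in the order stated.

fence_section();
translate([0, -325, 0]) ladder();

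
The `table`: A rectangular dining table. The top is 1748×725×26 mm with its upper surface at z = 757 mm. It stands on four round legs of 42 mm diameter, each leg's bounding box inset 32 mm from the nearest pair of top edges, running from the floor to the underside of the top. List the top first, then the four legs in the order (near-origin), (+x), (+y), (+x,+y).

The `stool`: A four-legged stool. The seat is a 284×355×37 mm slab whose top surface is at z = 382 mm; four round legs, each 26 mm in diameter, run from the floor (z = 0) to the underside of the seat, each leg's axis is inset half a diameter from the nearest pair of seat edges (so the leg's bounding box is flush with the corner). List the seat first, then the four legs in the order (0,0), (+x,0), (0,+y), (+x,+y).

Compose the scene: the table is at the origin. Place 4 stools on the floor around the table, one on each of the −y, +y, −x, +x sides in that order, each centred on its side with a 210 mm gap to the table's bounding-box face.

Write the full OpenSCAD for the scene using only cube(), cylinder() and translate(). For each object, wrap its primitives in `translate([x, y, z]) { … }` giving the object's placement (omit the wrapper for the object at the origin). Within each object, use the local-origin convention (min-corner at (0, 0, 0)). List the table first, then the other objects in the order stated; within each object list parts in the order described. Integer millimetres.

translate([0, 0, 731]) cube([1748, 725, 26]);
translate([53, 53, 0]) cylinder(h = 731, r = 21);
translate([1695, 53, 0]) cylinder(h = 731, r = 21);
translate([53, 672, 0]) cylinder(h = 731, r = 21);
translate([1695, 672, 0]) cylinder(h = 731, r = 21);
translate([732, -565, 0]) {
  translate([0, 0, 345]) cube([284, 355, 37]);
  translate([13, 13, 0]) cylinder(h = 345, r = 13);
  translate([271, 13, 0]) cylinder(h = 345, r = 13);
  translate([13, 342, 0]) cylinder(h = 345, r = 13);
  translate([271, 342, 0]) cylinder(h = 345, r = 13);
}
translate([732, 935, 0]) {
  translate([0, 0, 345]) cube([284, 355, 37]);
  translate([13, 13, 0]) cylinder(h = 345, r = 13);
  translate([271, 13, 0]) cylinder(h = 345, r = 13);
  translate([13, 342, 0]) cylinder(h = 345, r = 13);
  translate([271, 342, 0]) cylinder(h = 345, r = 13);
}
translate([-494, 185, 0]) {
  translate([0, 0, 345]) cube([284, 355, 37]);
  translate([13, 13, 0]) cylinder(h = 345, r = 13);
  translate([271, 13, 0]) cylinder(h = 345, r = 13);
  translate([13, 342, 0]) cylinder(h = 345, r = 13);
  translate([271, 342, 0]) cylinder(h = 345, r = 13);
}
translate([1958, 185, 0]) {
  translate([0, 0, 345]) cube([284, 355, 37]);
  translate([13, 13, 0]) cylinder(h = 345, r = 13);
  translate([271, 13, 0]) cylinder(h = 345, r = 13);
  translate([13, 342, 0]) cylinder(h = 345, r = 13);
  translate([271, 342, 0]) cylinder(h = 345, r = 13);
}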